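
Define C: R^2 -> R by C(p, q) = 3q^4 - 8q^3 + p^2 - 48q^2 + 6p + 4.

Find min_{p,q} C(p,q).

C(p,q) separates as A(p) + B(q) + 4, so its minimum is min A + min B + 4.
A'(p) = 2p + 6 vanishes at p ∈ {-3}; B'(q) = 12q(q - 4)(q + 2) vanishes at q ∈ {-2, 0, 4}.
Local minima of A (where A''>0): A(-3)=-9. Local minima of B: B(-2)=-80, B(4)=-512.
So the global minimum of C is A(-3) + B(4) + 4 = -9 − 512 + 4 = -517, attained at (-3, 4).

-517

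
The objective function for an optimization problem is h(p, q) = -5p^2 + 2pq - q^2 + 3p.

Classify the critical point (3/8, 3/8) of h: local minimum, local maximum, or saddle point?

local maximum

The Hessian of h is constant: H = [[-10, 2], [2, -2]].
det(H) = (-10)·(-2) − 2² = 16.
det(H) > 0 and tr(H) = -12 < 0, so H is negative definite and the point is a local maximum.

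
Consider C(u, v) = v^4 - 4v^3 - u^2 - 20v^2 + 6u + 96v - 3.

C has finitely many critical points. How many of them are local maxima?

C separates as a function of u plus a function of v, so ∇C=0 decouples.
∂C/∂u = -2(u - 3) = 0 at u ∈ {3}; ∂C/∂v = 4(v - 4)(v - 2)(v + 3) = 0 at v ∈ {-3, 2, 4}.
The Hessian is diagonal: diag(C_uu, C_vv). Second derivatives: C_uu(3)=-2; C_vv(-3)=140, C_vv(2)=-40, C_vv(4)=56.
Local maxima occur where both diagonal entries negative: (3, 2). Count: 1.

1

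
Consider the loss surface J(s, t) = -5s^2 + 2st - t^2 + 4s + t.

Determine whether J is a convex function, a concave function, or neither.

concave

J is quadratic, so its Hessian is the constant matrix H = [[-10, 2], [2, -2]].
det(H) = 16, tr(H) = -12.
det(H) > 0 and tr(H) < 0, so H is negative definite everywhere: concave.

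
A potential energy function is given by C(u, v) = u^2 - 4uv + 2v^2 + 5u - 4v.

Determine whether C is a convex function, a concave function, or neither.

neither

C is quadratic, so its Hessian is the constant matrix H = [[2, -4], [-4, 4]].
det(H) = -8, tr(H) = 6.
det(H) < 0, so H is indefinite: neither convex nor concave.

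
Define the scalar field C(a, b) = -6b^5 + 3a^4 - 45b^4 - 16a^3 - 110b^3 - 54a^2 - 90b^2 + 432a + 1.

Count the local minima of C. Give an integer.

4

C separates as a function of a plus a function of b, so ∇C=0 decouples.
∂C/∂a = 12(a - 4)(a - 3)(a + 3) = 0 at a ∈ {-3, 3, 4}; ∂C/∂b = -30b(b + 1)(b + 2)(b + 3) = 0 at b ∈ {-3, -2, -1, 0}.
The Hessian is diagonal: diag(C_aa, C_bb). Second derivatives: C_aa(-3)=504, C_aa(3)=-72, C_aa(4)=84; C_bb(-3)=180, C_bb(-2)=-60, C_bb(-1)=60, C_bb(0)=-180.
Local minima occur where both diagonal entries positive: (-3, -3), (-3, -1), (4, -3), (4, -1). Count: 4.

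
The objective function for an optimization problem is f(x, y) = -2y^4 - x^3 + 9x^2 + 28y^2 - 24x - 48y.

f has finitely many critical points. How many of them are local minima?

1

f separates as a function of x plus a function of y, so ∇f=0 decouples.
∂f/∂x = -3(x - 4)(x - 2) = 0 at x ∈ {2, 4}; ∂f/∂y = -8(y - 2)(y - 1)(y + 3) = 0 at y ∈ {-3, 1, 2}.
The Hessian is diagonal: diag(f_xx, f_yy). Second derivatives: f_xx(2)=6, f_xx(4)=-6; f_yy(-3)=-160, f_yy(1)=32, f_yy(2)=-40.
Local minima occur where both diagonal entries positive: (2, 1). Count: 1.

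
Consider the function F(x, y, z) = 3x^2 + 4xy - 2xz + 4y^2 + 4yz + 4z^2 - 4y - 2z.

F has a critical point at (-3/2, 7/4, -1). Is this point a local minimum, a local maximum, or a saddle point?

The Hessian is constant: H = [[6, 4, -2], [4, 8, 4], [-2, 4, 8]].
Leading principal minors: Δ₁ = 6, Δ₂ = 32, Δ₃ = 64.
All leading minors are positive, so H is positive definite: a local minimum.

local minimum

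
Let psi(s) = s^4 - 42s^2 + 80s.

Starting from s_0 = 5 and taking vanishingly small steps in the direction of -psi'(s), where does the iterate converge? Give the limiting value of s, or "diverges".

4

psi'(s) = 4(s - 4)(s - 1)(s + 5), so psi'(5) = 160.
Gradient descent moves in the -psi' direction, i.e. s is decreasing.
The nearest critical point in that direction is s = 4, where psi'' = 108 > 0 (a local minimum). The iterate converges there.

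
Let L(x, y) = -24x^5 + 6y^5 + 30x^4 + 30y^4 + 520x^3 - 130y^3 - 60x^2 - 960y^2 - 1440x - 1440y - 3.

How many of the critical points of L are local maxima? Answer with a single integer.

L separates as a function of x plus a function of y, so ∇L=0 decouples.
∂L/∂x = -120(x - 4)(x - 1)(x + 1)(x + 3) = 0 at x ∈ {-3, -1, 1, 4}; ∂L/∂y = 30(y - 4)(y + 1)(y + 3)(y + 4) = 0 at y ∈ {-4, -3, -1, 4}.
The Hessian is diagonal: diag(L_xx, L_yy). Second derivatives: L_xx(-3)=6720, L_xx(-1)=-2400, L_xx(1)=2880, L_xx(4)=-12600; L_yy(-4)=-720, L_yy(-3)=420, L_yy(-1)=-900, L_yy(4)=8400.
Local maxima occur where both diagonal entries negative: (-1, -4), (-1, -1), (4, -4), (4, -1). Count: 4.

4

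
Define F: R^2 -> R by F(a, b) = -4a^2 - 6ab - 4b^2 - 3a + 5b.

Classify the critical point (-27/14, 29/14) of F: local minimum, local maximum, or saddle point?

The Hessian of F is constant: H = [[-8, -6], [-6, -8]].
det(H) = (-8)·(-8) − (-6)² = 28.
det(H) > 0 and tr(H) = -16 < 0, so H is negative definite and the point is a local maximum.

local maximum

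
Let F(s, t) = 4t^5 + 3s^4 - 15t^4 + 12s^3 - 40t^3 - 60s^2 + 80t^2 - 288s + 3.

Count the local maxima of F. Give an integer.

2

F separates as a function of s plus a function of t, so ∇F=0 decouples.
∂F/∂s = 12(s - 3)(s + 2)(s + 4) = 0 at s ∈ {-4, -2, 3}; ∂F/∂t = 20t(t - 4)(t - 1)(t + 2) = 0 at t ∈ {-2, 0, 1, 4}.
The Hessian is diagonal: diag(F_ss, F_tt). Second derivatives: F_ss(-4)=168, F_ss(-2)=-120, F_ss(3)=420; F_tt(-2)=-720, F_tt(0)=160, F_tt(1)=-180, F_tt(4)=1440.
Local maxima occur where both diagonal entries negative: (-2, -2), (-2, 1). Count: 2.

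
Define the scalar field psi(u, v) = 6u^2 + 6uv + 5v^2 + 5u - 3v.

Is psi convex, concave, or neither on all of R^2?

convex

psi is quadratic, so its Hessian is the constant matrix H = [[12, 6], [6, 10]].
det(H) = 84, tr(H) = 22.
det(H) > 0 and tr(H) > 0, so H is positive definite everywhere: convex.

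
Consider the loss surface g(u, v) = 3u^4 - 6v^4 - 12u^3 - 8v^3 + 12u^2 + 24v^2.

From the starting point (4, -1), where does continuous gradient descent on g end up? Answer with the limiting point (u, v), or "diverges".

g is separable, so gradient descent decouples: u follows -∂g/∂u, v follows -∂g/∂v.
∂g/∂u = 12u(u - 2)(u - 1); at u=4 this is 288, so u decreases.
∂g/∂v = -24v(v - 1)(v + 2); at v=-1 this is -48, so v increases.
u converges to its nearest critical value 2 (a local min of the u-part); v converges to 0. The iterate converges to (2, 0).

(2, 0)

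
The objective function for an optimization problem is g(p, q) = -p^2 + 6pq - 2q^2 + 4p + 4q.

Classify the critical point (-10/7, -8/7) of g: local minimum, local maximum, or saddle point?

The Hessian of g is constant: H = [[-2, 6], [6, -4]].
det(H) = (-2)·(-4) − 6² = -28.
Since det(H) < 0, H is indefinite and the critical point is a saddle point.

saddle point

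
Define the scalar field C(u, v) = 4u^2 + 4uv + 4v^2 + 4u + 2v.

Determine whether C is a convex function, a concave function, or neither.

convex

C is quadratic, so its Hessian is the constant matrix H = [[8, 4], [4, 8]].
det(H) = 48, tr(H) = 16.
det(H) > 0 and tr(H) > 0, so H is positive definite everywhere: convex.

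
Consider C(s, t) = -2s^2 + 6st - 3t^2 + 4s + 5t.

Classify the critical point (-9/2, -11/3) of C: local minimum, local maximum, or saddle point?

The Hessian of C is constant: H = [[-4, 6], [6, -6]].
det(H) = (-4)·(-6) − 6² = -12.
Since det(H) < 0, H is indefinite and the critical point is a saddle point.

saddle point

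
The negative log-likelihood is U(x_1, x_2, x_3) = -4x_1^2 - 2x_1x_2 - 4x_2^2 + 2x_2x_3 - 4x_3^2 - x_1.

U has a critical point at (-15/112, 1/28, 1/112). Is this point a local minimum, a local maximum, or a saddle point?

The Hessian is constant: H = [[-8, -2, 0], [-2, -8, 2], [0, 2, -8]].
Leading principal minors: Δ₁ = -8, Δ₂ = 60, Δ₃ = -448.
The minors alternate sign starting negative (−, +, −), so H is negative definite: a local maximum.

local maximum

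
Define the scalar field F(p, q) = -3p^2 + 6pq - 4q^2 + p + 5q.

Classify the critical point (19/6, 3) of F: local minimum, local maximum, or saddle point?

The Hessian of F is constant: H = [[-6, 6], [6, -8]].
det(H) = (-6)·(-8) − 6² = 12.
det(H) > 0 and tr(H) = -14 < 0, so H is negative definite and the point is a local maximum.

local maximum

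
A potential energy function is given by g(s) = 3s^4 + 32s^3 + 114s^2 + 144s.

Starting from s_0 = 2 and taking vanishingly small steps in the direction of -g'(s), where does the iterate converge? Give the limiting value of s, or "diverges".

-1

g'(s) = 12(s + 1)(s + 3)(s + 4), so g'(2) = 1080.
Gradient descent moves in the -g' direction, i.e. s is decreasing.
The nearest critical point in that direction is s = -1, where g'' = 72 > 0 (a local minimum). The iterate converges there.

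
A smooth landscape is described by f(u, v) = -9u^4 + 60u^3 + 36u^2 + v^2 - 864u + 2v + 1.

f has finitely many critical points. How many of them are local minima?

f separates as a function of u plus a function of v, so ∇f=0 decouples.
∂f/∂u = -36(u - 4)(u - 3)(u + 2) = 0 at u ∈ {-2, 3, 4}; ∂f/∂v = 2(v + 1) = 0 at v ∈ {-1}.
The Hessian is diagonal: diag(f_uu, f_vv). Second derivatives: f_uu(-2)=-1080, f_uu(3)=180, f_uu(4)=-216; f_vv(-1)=2.
Local minima occur where both diagonal entries positive: (3, -1). Count: 1.

1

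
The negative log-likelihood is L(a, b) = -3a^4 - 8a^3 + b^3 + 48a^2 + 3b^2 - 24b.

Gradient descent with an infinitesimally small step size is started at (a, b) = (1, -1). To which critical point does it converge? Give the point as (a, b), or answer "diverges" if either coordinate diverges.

(0, 2)

L is separable, so gradient descent decouples: a follows -∂L/∂a, b follows -∂L/∂b.
∂L/∂a = -12a(a - 2)(a + 4); at a=1 this is 60, so a decreases.
∂L/∂b = 3(b - 2)(b + 4); at b=-1 this is -27, so b increases.
a converges to its nearest critical value 0 (a local min of the a-part); b converges to 2. The iterate converges to (0, 2).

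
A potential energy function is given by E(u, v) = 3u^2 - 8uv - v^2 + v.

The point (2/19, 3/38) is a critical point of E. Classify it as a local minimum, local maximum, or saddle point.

The Hessian of E is constant: H = [[6, -8], [-8, -2]].
det(H) = 6·(-2) − (-8)² = -76.
Since det(H) < 0, H is indefinite and the critical point is a saddle point.

saddle point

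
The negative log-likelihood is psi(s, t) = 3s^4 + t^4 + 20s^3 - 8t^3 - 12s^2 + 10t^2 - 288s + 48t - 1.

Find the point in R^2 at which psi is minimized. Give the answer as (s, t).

psi(s,t) separates as P(s) + Q(t) − 1, so its minimum is min P + min Q − 1.
P'(s) = 12(s - 2)(s + 3)(s + 4) vanishes at s ∈ {-4, -3, 2}; Q'(t) = 4(t - 4)(t - 3)(t + 1) vanishes at t ∈ {-1, 3, 4}.
Local minima of P (where P''>0): P(-4)=448, P(2)=-416. Local minima of Q: Q(-1)=-29, Q(4)=96.
So the global minimum of psi is P(2) + Q(-1) − 1 = -416 − 29 − 1 = -446, attained at (2, -1).

(2, -1)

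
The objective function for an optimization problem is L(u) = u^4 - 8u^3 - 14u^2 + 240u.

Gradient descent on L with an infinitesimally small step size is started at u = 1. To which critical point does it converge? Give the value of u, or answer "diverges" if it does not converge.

L'(u) = 4(u - 5)(u - 4)(u + 3), so L'(1) = 192.
Gradient descent moves in the -L' direction, i.e. u is decreasing.
The nearest critical point in that direction is u = -3, where L'' = 224 > 0 (a local minimum). The iterate converges there.

-3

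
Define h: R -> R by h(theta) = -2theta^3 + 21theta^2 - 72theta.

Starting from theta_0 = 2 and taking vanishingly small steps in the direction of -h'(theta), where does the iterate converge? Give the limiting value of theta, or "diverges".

h'(theta) = -6(theta - 4)(theta - 3), so h'(2) = -12.
Gradient descent moves in the -h' direction, i.e. theta is increasing.
The nearest critical point in that direction is theta = 3, where h'' = 6 > 0 (a local minimum). The iterate converges there.

3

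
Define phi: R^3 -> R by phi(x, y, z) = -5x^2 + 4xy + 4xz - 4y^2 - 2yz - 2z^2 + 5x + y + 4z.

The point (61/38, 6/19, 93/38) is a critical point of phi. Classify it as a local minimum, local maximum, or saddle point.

The Hessian is constant: H = [[-10, 4, 4], [4, -8, -2], [4, -2, -4]].
Leading principal minors: Δ₁ = -10, Δ₂ = 64, Δ₃ = -152.
The minors alternate sign starting negative (−, +, −), so H is negative definite: a local maximum.

local maximum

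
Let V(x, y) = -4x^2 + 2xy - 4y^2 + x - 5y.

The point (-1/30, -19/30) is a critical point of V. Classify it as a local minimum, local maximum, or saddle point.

local maximum

The Hessian of V is constant: H = [[-8, 2], [2, -8]].
det(H) = (-8)·(-8) − 2² = 60.
det(H) > 0 and tr(H) = -16 < 0, so H is negative definite and the point is a local maximum.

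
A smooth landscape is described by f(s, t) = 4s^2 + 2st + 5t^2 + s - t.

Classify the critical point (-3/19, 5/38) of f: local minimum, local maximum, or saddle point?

local minimum

The Hessian of f is constant: H = [[8, 2], [2, 10]].
det(H) = 8·10 − 2² = 76.
det(H) > 0 and tr(H) = 18 > 0, so H is positive definite and the point is a local minimum.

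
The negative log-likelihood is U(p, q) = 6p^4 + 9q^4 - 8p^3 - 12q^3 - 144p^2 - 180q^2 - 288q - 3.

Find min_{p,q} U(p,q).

U(p,q) separates as A(p) + B(q) − 3, so its minimum is min A + min B − 3.
A'(p) = 24p(p - 4)(p + 3) vanishes at p ∈ {-3, 0, 4}; B'(q) = 36(q - 4)(q + 1)(q + 2) vanishes at q ∈ {-2, -1, 4}.
Local minima of A (where A''>0): A(-3)=-594, A(4)=-1280. Local minima of B: B(-2)=96, B(4)=-2496.
So the global minimum of U is A(4) + B(4) − 3 = -1280 − 2496 − 3 = -3779, attained at (4, 4).

-3779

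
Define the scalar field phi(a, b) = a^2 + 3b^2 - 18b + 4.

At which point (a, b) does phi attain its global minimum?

(0, 3)

phi(a,b) separates as P(a) + Q(b) + 4, so its minimum is min P + min Q + 4.
P'(a) = 2a vanishes at a ∈ {0}; Q'(b) = 6b - 18 vanishes at b ∈ {3}.
Local minima of P (where P''>0): P(0)=0. Local minima of Q: Q(3)=-27.
So the global minimum of phi is P(0) + Q(3) + 4 = 0 − 27 + 4 = -23, attained at (0, 3).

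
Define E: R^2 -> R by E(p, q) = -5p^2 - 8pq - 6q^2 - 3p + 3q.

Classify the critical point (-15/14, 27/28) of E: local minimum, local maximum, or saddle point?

The Hessian of E is constant: H = [[-10, -8], [-8, -12]].
det(H) = (-10)·(-12) − (-8)² = 56.
det(H) > 0 and tr(H) = -22 < 0, so H is negative definite and the point is a local maximum.

local maximum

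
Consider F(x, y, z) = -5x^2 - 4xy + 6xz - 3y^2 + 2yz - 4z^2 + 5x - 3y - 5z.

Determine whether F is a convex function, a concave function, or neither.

F is quadratic, so its Hessian is the constant matrix H = [[-10, -4, 6], [-4, -6, 2], [6, 2, -8]].
Leading principal minors: -10, 44, -192.
Signs alternate −, +, − ⇒ H ≺ 0 ⇒ concave.

concave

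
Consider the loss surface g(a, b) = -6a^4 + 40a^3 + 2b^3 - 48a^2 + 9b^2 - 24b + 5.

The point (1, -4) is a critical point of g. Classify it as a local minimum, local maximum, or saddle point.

saddle point

The mixed partial ∂²g/∂a∂b is 0, so the Hessian at any point is diag(g_aa, g_bb) = diag(24(-3a^2 + 10a - 4), 6(2b + 3)).
At (1, -4): H = diag(72, -30).
The eigenvalues have opposite signs, so H is indefinite: a saddle point.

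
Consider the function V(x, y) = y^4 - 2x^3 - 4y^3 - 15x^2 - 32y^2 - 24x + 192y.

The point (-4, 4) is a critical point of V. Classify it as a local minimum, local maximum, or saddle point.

The mixed partial ∂²V/∂x∂y is 0, so the Hessian at any point is diag(V_xx, V_yy) = diag(-6(2x + 5), 4(3y^2 - 6y - 16)).
At (-4, 4): H = diag(18, 32).
Both eigenvalues are positive, so H is positive definite: a local minimum.

local minimum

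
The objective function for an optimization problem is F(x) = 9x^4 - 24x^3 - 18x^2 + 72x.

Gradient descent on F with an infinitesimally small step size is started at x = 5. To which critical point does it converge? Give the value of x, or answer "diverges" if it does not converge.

2

F'(x) = 36(x - 2)(x - 1)(x + 1), so F'(5) = 2592.
Gradient descent moves in the -F' direction, i.e. x is decreasing.
The nearest critical point in that direction is x = 2, where F'' = 108 > 0 (a local minimum). The iterate converges there.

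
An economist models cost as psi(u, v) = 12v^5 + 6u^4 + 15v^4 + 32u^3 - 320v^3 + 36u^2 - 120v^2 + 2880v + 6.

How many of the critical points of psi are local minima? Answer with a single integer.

4

psi separates as a function of u plus a function of v, so ∇psi=0 decouples.
∂psi/∂u = 24u(u + 1)(u + 3) = 0 at u ∈ {-3, -1, 0}; ∂psi/∂v = 60(v - 3)(v - 2)(v + 2)(v + 4) = 0 at v ∈ {-4, -2, 2, 3}.
The Hessian is diagonal: diag(psi_uu, psi_vv). Second derivatives: psi_uu(-3)=144, psi_uu(-1)=-48, psi_uu(0)=72; psi_vv(-4)=-5040, psi_vv(-2)=2400, psi_vv(2)=-1440, psi_vv(3)=2100.
Local minima occur where both diagonal entries positive: (-3, -2), (-3, 3), (0, -2), (0, 3). Count: 4.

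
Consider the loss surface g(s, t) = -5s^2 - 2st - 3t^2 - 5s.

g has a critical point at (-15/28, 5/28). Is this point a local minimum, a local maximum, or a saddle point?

The Hessian of g is constant: H = [[-10, -2], [-2, -6]].
det(H) = (-10)·(-6) − (-2)² = 56.
det(H) > 0 and tr(H) = -16 < 0, so H is negative definite and the point is a local maximum.

local maximum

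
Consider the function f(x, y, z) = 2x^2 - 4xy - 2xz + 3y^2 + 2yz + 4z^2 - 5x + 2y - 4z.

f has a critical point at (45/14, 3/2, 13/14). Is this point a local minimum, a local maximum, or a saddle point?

local minimum

The Hessian is constant: H = [[4, -4, -2], [-4, 6, 2], [-2, 2, 8]].
Leading principal minors: Δ₁ = 4, Δ₂ = 8, Δ₃ = 56.
All leading minors are positive, so H is positive definite: a local minimum.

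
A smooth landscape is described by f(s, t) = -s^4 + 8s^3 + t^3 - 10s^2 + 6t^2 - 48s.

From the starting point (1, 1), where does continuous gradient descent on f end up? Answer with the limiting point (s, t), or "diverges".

f is separable, so gradient descent decouples: s follows -∂f/∂s, t follows -∂f/∂t.
∂f/∂s = -4(s - 4)(s - 3)(s + 1); at s=1 this is -48, so s increases.
∂f/∂t = 3t(t + 4); at t=1 this is 15, so t decreases.
s converges to its nearest critical value 3 (a local min of the s-part); t converges to 0. The iterate converges to (3, 0).

(3, 0)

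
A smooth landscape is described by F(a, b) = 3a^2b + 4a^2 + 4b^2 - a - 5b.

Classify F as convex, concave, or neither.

The term 3a^2b is cubic, so the Hessian is not constant.
∂²F/∂a² = 6b + 8, which takes both signs as b varies (negative for sufficiently negative b). A diagonal entry of the Hessian changing sign means the Hessian is neither positive- nor negative-semidefinite on all of R^2.

neither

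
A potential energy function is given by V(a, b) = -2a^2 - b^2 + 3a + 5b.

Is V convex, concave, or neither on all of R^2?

concave

V is quadratic, so its Hessian is the constant matrix H = [[-4, 0], [0, -2]].
det(H) = 8, tr(H) = -6.
det(H) > 0 and tr(H) < 0, so H is negative definite everywhere: concave.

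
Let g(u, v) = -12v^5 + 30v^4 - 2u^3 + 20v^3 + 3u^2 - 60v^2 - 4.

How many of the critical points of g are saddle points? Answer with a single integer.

4

g separates as a function of u plus a function of v, so ∇g=0 decouples.
∂g/∂u = -6u(u - 1) = 0 at u ∈ {0, 1}; ∂g/∂v = -60v(v - 2)(v - 1)(v + 1) = 0 at v ∈ {-1, 0, 1, 2}.
The Hessian is diagonal: diag(g_uu, g_vv). Second derivatives: g_uu(0)=6, g_uu(1)=-6; g_vv(-1)=360, g_vv(0)=-120, g_vv(1)=120, g_vv(2)=-360.
Saddle points occur where the two diagonal entries have opposite signs: (0, 0), (0, 2), (1, -1), (1, 1). Count: 4.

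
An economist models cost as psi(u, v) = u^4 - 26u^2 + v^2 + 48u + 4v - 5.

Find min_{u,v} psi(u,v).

psi(u,v) separates as P(u) + Q(v) − 5, so its minimum is min P + min Q − 5.
P'(u) = 4(u - 3)(u - 1)(u + 4) vanishes at u ∈ {-4, 1, 3}; Q'(v) = 2v + 4 vanishes at v ∈ {-2}.
Local minima of P (where P''>0): P(-4)=-352, P(3)=-9. Local minima of Q: Q(-2)=-4.
So the global minimum of psi is P(-4) + Q(-2) − 5 = -352 − 4 − 5 = -361, attained at (-4, -2).

-361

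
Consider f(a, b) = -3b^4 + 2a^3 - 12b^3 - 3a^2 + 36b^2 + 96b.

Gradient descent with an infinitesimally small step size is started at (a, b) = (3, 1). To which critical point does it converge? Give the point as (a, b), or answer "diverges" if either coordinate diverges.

(1, -1)

f is separable, so gradient descent decouples: a follows -∂f/∂a, b follows -∂f/∂b.
∂f/∂a = 6a(a - 1); at a=3 this is 36, so a decreases.
∂f/∂b = -12(b - 2)(b + 1)(b + 4); at b=1 this is 120, so b decreases.
a converges to its nearest critical value 1 (a local min of the a-part); b converges to -1. The iterate converges to (1, -1).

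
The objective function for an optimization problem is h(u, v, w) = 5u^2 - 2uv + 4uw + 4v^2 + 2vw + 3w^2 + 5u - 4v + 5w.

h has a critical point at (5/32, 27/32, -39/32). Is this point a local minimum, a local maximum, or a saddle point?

local minimum

The Hessian is constant: H = [[10, -2, 4], [-2, 8, 2], [4, 2, 6]].
Leading principal minors: Δ₁ = 10, Δ₂ = 76, Δ₃ = 256.
All leading minors are positive, so H is positive definite: a local minimum.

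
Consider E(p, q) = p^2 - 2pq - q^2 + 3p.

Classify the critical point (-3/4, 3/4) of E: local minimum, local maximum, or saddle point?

saddle point

The Hessian of E is constant: H = [[2, -2], [-2, -2]].
det(H) = 2·(-2) − (-2)² = -8.
Since det(H) < 0, H is indefinite and the critical point is a saddle point.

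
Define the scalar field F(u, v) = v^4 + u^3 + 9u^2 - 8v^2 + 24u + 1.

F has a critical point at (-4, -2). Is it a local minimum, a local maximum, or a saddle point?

saddle point

The mixed partial ∂²F/∂u∂v is 0, so the Hessian at any point is diag(F_uu, F_vv) = diag(6(u + 3), 4(3v^2 - 4)).
At (-4, -2): H = diag(-6, 32).
The eigenvalues have opposite signs, so H is indefinite: a saddle point.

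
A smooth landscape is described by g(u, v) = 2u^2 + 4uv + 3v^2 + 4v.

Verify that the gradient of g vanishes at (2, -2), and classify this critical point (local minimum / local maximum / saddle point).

local minimum

∇g = (4u + 4v, 4u + 6v + 4); substituting (2, -2) gives ∇g = (0, 0), so (2, -2) is indeed a critical point.
The Hessian of g is constant: H = [[4, 4], [4, 6]].
det(H) = 4·6 − 4² = 8.
det(H) > 0 and tr(H) = 10 > 0, so H is positive definite and the point is a local minimum.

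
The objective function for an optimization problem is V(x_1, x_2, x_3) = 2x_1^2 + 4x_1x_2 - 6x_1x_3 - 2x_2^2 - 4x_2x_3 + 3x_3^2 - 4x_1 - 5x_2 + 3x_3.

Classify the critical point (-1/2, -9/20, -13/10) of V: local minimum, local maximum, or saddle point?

saddle point

The Hessian is constant: H = [[4, 4, -6], [4, -4, -4], [-6, -4, 6]].
Leading principal minors: Δ₁ = 4, Δ₂ = -32, Δ₃ = 80.
The minors fit neither the all-positive nor the alternating-sign pattern, so H is indefinite: a saddle point.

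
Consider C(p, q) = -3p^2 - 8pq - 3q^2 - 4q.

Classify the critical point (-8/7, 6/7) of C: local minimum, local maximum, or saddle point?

The Hessian of C is constant: H = [[-6, -8], [-8, -6]].
det(H) = (-6)·(-6) − (-8)² = -28.
Since det(H) < 0, H is indefinite and the critical point is a saddle point.

saddle point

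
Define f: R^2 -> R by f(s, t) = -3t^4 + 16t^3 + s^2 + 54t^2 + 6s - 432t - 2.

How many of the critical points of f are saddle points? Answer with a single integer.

f separates as a function of s plus a function of t, so ∇f=0 decouples.
∂f/∂s = 2(s + 3) = 0 at s ∈ {-3}; ∂f/∂t = -12(t - 4)(t - 3)(t + 3) = 0 at t ∈ {-3, 3, 4}.
The Hessian is diagonal: diag(f_ss, f_tt). Second derivatives: f_ss(-3)=2; f_tt(-3)=-504, f_tt(3)=72, f_tt(4)=-84.
Saddle points occur where the two diagonal entries have opposite signs: (-3, -3), (-3, 4). Count: 2.

2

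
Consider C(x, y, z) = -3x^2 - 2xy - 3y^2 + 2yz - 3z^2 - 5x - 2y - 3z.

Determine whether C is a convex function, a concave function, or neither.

C is quadratic, so its Hessian is the constant matrix H = [[-6, -2, 0], [-2, -6, 2], [0, 2, -6]].
Leading principal minors: -6, 32, -168.
Signs alternate −, +, − ⇒ H ≺ 0 ⇒ concave.

concave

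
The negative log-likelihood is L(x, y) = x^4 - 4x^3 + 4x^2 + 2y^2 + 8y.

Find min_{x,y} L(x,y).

L(x,y) separates as P(x) + Q(y), so its minimum is min P + min Q.
P'(x) = 4x(x - 2)(x - 1) vanishes at x ∈ {0, 1, 2}; Q'(y) = 4y + 8 vanishes at y ∈ {-2}.
Local minima of P (where P''>0): P(0)=0, P(2)=0. Local minima of Q: Q(-2)=-8.
So the global minimum of L is P(0) + Q(-2) = 0 − 8 = -8, attained at (0, -2).

-8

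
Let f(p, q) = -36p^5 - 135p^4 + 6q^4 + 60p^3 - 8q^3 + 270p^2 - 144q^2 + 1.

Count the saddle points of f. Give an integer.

6

f separates as a function of p plus a function of q, so ∇f=0 decouples.
∂f/∂p = -180p(p - 1)(p + 1)(p + 3) = 0 at p ∈ {-3, -1, 0, 1}; ∂f/∂q = 24q(q - 4)(q + 3) = 0 at q ∈ {-3, 0, 4}.
The Hessian is diagonal: diag(f_pp, f_qq). Second derivatives: f_pp(-3)=4320, f_pp(-1)=-720, f_pp(0)=540, f_pp(1)=-1440; f_qq(-3)=504, f_qq(0)=-288, f_qq(4)=672.
Saddle points occur where the two diagonal entries have opposite signs: (-3, 0), (-1, -3), (-1, 4), (0, 0), (1, -3), (1, 4). Count: 6.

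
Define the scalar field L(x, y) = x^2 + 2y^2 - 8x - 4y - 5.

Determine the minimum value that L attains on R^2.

L(x,y) separates as P(x) + Q(y) − 5, so its minimum is min P + min Q − 5.
P'(x) = 2x - 8 vanishes at x ∈ {4}; Q'(y) = 4y - 4 vanishes at y ∈ {1}.
Local minima of P (where P''>0): P(4)=-16. Local minima of Q: Q(1)=-2.
So the global minimum of L is P(4) + Q(1) − 5 = -16 − 2 − 5 = -23, attained at (4, 1).

-23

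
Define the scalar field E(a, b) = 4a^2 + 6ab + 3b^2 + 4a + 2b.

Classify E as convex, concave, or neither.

convex

E is quadratic, so its Hessian is the constant matrix H = [[8, 6], [6, 6]].
det(H) = 12, tr(H) = 14.
det(H) > 0 and tr(H) > 0, so H is positive definite everywhere: convex.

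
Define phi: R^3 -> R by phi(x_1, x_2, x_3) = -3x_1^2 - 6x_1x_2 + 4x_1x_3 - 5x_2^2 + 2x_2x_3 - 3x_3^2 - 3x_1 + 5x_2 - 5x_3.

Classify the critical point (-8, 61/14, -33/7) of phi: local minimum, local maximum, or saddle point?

The Hessian is constant: H = [[-6, -6, 4], [-6, -10, 2], [4, 2, -6]].
Leading principal minors: Δ₁ = -6, Δ₂ = 24, Δ₃ = -56.
The minors alternate sign starting negative (−, +, −), so H is negative definite: a local maximum.

local maximum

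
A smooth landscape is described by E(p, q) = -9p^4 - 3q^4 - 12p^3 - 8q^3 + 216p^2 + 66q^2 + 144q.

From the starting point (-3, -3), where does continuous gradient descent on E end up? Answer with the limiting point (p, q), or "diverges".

(0, -1)

E is separable, so gradient descent decouples: p follows -∂E/∂p, q follows -∂E/∂q.
∂E/∂p = -36p(p - 3)(p + 4); at p=-3 this is -648, so p increases.
∂E/∂q = -12(q - 3)(q + 1)(q + 4); at q=-3 this is -144, so q increases.
p converges to its nearest critical value 0 (a local min of the p-part); q converges to -1. The iterate converges to (0, -1).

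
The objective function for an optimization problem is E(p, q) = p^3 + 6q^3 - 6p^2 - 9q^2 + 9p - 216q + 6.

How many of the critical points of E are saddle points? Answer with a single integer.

E separates as a function of p plus a function of q, so ∇E=0 decouples.
∂E/∂p = 3(p - 3)(p - 1) = 0 at p ∈ {1, 3}; ∂E/∂q = 18(q - 4)(q + 3) = 0 at q ∈ {-3, 4}.
The Hessian is diagonal: diag(E_pp, E_qq). Second derivatives: E_pp(1)=-6, E_pp(3)=6; E_qq(-3)=-126, E_qq(4)=126.
Saddle points occur where the two diagonal entries have opposite signs: (1, 4), (3, -3). Count: 2.

2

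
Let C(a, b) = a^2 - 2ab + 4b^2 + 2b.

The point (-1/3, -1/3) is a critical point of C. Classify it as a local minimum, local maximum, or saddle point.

The Hessian of C is constant: H = [[2, -2], [-2, 8]].
det(H) = 2·8 − (-2)² = 12.
det(H) > 0 and tr(H) = 10 > 0, so H is positive definite and the point is a local minimum.

local minimum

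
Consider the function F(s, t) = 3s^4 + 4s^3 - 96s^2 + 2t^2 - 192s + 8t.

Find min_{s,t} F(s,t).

F(s,t) separates as P(s) + Q(t), so its minimum is min P + min Q.
P'(s) = 12(s - 4)(s + 1)(s + 4) vanishes at s ∈ {-4, -1, 4}; Q'(t) = 4(t + 2) vanishes at t ∈ {-2}.
Local minima of P (where P''>0): P(-4)=-256, P(4)=-1280. Local minima of Q: Q(-2)=-8.
So the global minimum of F is P(4) + Q(-2) = -1280 − 8 = -1288, attained at (4, -2).

-1288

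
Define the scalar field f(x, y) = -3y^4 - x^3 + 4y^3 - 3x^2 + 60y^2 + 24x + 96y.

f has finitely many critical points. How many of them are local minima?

1

f separates as a function of x plus a function of y, so ∇f=0 decouples.
∂f/∂x = -3(x - 2)(x + 4) = 0 at x ∈ {-4, 2}; ∂f/∂y = -12(y - 4)(y + 1)(y + 2) = 0 at y ∈ {-2, -1, 4}.
The Hessian is diagonal: diag(f_xx, f_yy). Second derivatives: f_xx(-4)=18, f_xx(2)=-18; f_yy(-2)=-72, f_yy(-1)=60, f_yy(4)=-360.
Local minima occur where both diagonal entries positive: (-4, -1). Count: 1.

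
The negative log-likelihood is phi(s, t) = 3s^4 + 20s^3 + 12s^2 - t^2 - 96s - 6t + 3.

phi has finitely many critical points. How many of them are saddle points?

phi separates as a function of s plus a function of t, so ∇phi=0 decouples.
∂phi/∂s = 12(s - 1)(s + 2)(s + 4) = 0 at s ∈ {-4, -2, 1}; ∂phi/∂t = -2(t + 3) = 0 at t ∈ {-3}.
The Hessian is diagonal: diag(phi_ss, phi_tt). Second derivatives: phi_ss(-4)=120, phi_ss(-2)=-72, phi_ss(1)=180; phi_tt(-3)=-2.
Saddle points occur where the two diagonal entries have opposite signs: (-4, -3), (1, -3). Count: 2.

2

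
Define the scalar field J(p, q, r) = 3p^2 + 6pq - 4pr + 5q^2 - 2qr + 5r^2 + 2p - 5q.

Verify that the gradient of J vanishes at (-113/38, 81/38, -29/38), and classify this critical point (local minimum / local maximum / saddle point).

∇J = (6p + 6q - 4r + 2, 6p + 10q - 2r - 5, -4p - 2q + 10r); substituting (-113/38, 81/38, -29/38) gives ∇J = (0, 0, 0), so (-113/38, 81/38, -29/38) is indeed a critical point.
The Hessian is constant: H = [[6, 6, -4], [6, 10, -2], [-4, -2, 10]].
Leading principal minors: Δ₁ = 6, Δ₂ = 24, Δ₃ = 152.
All leading minors are positive, so H is positive definite: a local minimum.

local minimum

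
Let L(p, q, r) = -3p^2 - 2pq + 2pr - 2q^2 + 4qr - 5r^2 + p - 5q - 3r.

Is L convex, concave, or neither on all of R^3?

L is quadratic, so its Hessian is the constant matrix H = [[-6, -2, 2], [-2, -4, 4], [2, 4, -10]].
Leading principal minors: -6, 20, -120.
Signs alternate −, +, − ⇒ H ≺ 0 ⇒ concave.

concave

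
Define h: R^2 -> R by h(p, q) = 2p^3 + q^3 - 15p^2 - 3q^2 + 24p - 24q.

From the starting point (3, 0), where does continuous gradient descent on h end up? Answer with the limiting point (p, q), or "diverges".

h is separable, so gradient descent decouples: p follows -∂h/∂p, q follows -∂h/∂q.
∂h/∂p = 6(p - 4)(p - 1); at p=3 this is -12, so p increases.
∂h/∂q = 3(q - 4)(q + 2); at q=0 this is -24, so q increases.
p converges to its nearest critical value 4 (a local min of the p-part); q converges to 4. The iterate converges to (4, 4).

(4, 4)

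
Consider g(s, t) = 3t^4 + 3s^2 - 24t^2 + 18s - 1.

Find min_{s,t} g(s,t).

-76

g(s,t) separates as P(s) + Q(t) − 1, so its minimum is min P + min Q − 1.
P'(s) = 6s + 18 vanishes at s ∈ {-3}; Q'(t) = 12t(t - 2)(t + 2) vanishes at t ∈ {-2, 0, 2}.
Local minima of P (where P''>0): P(-3)=-27. Local minima of Q: Q(-2)=-48, Q(2)=-48.
So the global minimum of g is P(-3) + Q(-2) − 1 = -27 − 48 − 1 = -76, attained at (-3, -2).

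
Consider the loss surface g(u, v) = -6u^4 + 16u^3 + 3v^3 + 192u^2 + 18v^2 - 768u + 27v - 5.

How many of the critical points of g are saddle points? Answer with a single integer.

3

g separates as a function of u plus a function of v, so ∇g=0 decouples.
∂g/∂u = -24(u - 4)(u - 2)(u + 4) = 0 at u ∈ {-4, 2, 4}; ∂g/∂v = 9(v + 1)(v + 3) = 0 at v ∈ {-3, -1}.
The Hessian is diagonal: diag(g_uu, g_vv). Second derivatives: g_uu(-4)=-1152, g_uu(2)=288, g_uu(4)=-384; g_vv(-3)=-18, g_vv(-1)=18.
Saddle points occur where the two diagonal entries have opposite signs: (-4, -1), (2, -3), (4, -1). Count: 3.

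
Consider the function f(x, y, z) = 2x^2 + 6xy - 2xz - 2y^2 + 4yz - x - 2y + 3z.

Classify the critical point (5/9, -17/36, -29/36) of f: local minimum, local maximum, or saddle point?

The Hessian is constant: H = [[4, 6, -2], [6, -4, 4], [-2, 4, 0]].
Leading principal minors: Δ₁ = 4, Δ₂ = -52, Δ₃ = -144.
The minors fit neither the all-positive nor the alternating-sign pattern, so H is indefinite: a saddle point.

saddle point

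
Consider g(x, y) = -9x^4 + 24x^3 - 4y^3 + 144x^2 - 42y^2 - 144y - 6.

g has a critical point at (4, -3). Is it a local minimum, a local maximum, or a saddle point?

The mixed partial ∂²g/∂x∂y is 0, so the Hessian at any point is diag(g_xx, g_yy) = diag(36(-3x^2 + 4x + 8), -12(2y + 7)).
At (4, -3): H = diag(-864, -12).
Both eigenvalues are negative, so H is negative definite: a local maximum.

local maximum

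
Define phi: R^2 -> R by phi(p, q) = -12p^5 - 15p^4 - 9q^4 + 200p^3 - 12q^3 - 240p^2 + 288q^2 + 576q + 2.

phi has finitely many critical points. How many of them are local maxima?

phi separates as a function of p plus a function of q, so ∇phi=0 decouples.
∂phi/∂p = -60p(p - 2)(p - 1)(p + 4) = 0 at p ∈ {-4, 0, 1, 2}; ∂phi/∂q = -36(q - 4)(q + 1)(q + 4) = 0 at q ∈ {-4, -1, 4}.
The Hessian is diagonal: diag(phi_pp, phi_qq). Second derivatives: phi_pp(-4)=7200, phi_pp(0)=-480, phi_pp(1)=300, phi_pp(2)=-720; phi_qq(-4)=-864, phi_qq(-1)=540, phi_qq(4)=-1440.
Local maxima occur where both diagonal entries negative: (0, -4), (0, 4), (2, -4), (2, 4). Count: 4.

4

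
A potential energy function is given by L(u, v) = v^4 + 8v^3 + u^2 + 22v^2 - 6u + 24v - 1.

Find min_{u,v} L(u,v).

-19

L(u,v) separates as P(u) + Q(v) − 1, so its minimum is min P + min Q − 1.
P'(u) = 2u - 6 vanishes at u ∈ {3}; Q'(v) = 4(v + 1)(v + 2)(v + 3) vanishes at v ∈ {-3, -2, -1}.
Local minima of P (where P''>0): P(3)=-9. Local minima of Q: Q(-3)=-9, Q(-1)=-9.
So the global minimum of L is P(3) + Q(-3) − 1 = -9 − 9 − 1 = -19, attained at (3, -3).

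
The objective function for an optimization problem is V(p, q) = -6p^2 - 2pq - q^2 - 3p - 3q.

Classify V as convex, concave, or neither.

V is quadratic, so its Hessian is the constant matrix H = [[-12, -2], [-2, -2]].
det(H) = 20, tr(H) = -14.
det(H) > 0 and tr(H) < 0, so H is negative definite everywhere: concave.

concave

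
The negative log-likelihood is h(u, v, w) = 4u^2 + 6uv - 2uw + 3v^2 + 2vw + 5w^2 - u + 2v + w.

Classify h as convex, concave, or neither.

convex

h is quadratic, so its Hessian is the constant matrix H = [[8, 6, -2], [6, 6, 2], [-2, 2, 10]].
Leading principal minors: 8, 12, 16.
All positive ⇒ H ≻ 0 ⇒ convex.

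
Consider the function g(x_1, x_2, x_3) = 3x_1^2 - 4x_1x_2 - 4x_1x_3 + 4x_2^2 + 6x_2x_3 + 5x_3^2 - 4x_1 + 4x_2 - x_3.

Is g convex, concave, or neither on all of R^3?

g is quadratic, so its Hessian is the constant matrix H = [[6, -4, -4], [-4, 8, 6], [-4, 6, 10]].
Leading principal minors: 6, 32, 168.
All positive ⇒ H ≻ 0 ⇒ convex.

convex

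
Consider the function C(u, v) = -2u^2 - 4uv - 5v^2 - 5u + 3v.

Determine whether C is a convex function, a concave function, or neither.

concave

C is quadratic, so its Hessian is the constant matrix H = [[-4, -4], [-4, -10]].
det(H) = 24, tr(H) = -14.
det(H) > 0 and tr(H) < 0, so H is negative definite everywhere: concave.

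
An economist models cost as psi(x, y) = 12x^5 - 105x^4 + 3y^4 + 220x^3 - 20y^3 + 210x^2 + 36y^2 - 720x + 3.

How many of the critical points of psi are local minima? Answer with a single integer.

psi separates as a function of x plus a function of y, so ∇psi=0 decouples.
∂psi/∂x = 60(x - 4)(x - 3)(x - 1)(x + 1) = 0 at x ∈ {-1, 1, 3, 4}; ∂psi/∂y = 12y(y - 3)(y - 2) = 0 at y ∈ {0, 2, 3}.
The Hessian is diagonal: diag(psi_xx, psi_yy). Second derivatives: psi_xx(-1)=-2400, psi_xx(1)=720, psi_xx(3)=-480, psi_xx(4)=900; psi_yy(0)=72, psi_yy(2)=-24, psi_yy(3)=36.
Local minima occur where both diagonal entries positive: (1, 0), (1, 3), (4, 0), (4, 3). Count: 4.

4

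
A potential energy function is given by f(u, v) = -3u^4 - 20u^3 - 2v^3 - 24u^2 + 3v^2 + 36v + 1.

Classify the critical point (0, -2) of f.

The mixed partial ∂²f/∂u∂v is 0, so the Hessian at any point is diag(f_uu, f_vv) = diag(-12(3u^2 + 10u + 4), 6(-2v + 1)).
At (0, -2): H = diag(-48, 30).
The eigenvalues have opposite signs, so H is indefinite: a saddle point.

saddle point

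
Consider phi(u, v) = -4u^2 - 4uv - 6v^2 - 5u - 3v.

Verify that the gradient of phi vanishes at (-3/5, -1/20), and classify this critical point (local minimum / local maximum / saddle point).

∇phi = (-8u - 4v - 5, -4u - 12v - 3); substituting (-3/5, -1/20) gives ∇phi = (0, 0), so (-3/5, -1/20) is indeed a critical point.
The Hessian of phi is constant: H = [[-8, -4], [-4, -12]].
det(H) = (-8)·(-12) − (-4)² = 80.
det(H) > 0 and tr(H) = -20 < 0, so H is negative definite and the point is a local maximum.

local maximum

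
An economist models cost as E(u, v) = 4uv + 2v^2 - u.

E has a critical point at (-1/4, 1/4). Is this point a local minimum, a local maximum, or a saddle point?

The Hessian of E is constant: H = [[0, 4], [4, 4]].
det(H) = 0·4 − 4² = -16.
Since det(H) < 0, H is indefinite and the critical point is a saddle point.

saddle point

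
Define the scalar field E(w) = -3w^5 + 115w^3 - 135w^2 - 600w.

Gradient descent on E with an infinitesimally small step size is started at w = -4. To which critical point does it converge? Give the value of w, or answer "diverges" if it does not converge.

E'(w) = -15(w - 4)(w - 2)(w + 1)(w + 5), so E'(-4) = 2160.
Gradient descent moves in the -E' direction, i.e. w is decreasing.
The nearest critical point in that direction is w = -5, where E'' = 3780 > 0 (a local minimum). The iterate converges there.

-5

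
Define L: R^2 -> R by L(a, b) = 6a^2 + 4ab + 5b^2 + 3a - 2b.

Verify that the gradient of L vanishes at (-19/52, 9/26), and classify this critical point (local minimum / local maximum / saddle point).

∇L = (12a + 4b + 3, 4a + 10b - 2); substituting (-19/52, 9/26) gives ∇L = (0, 0), so (-19/52, 9/26) is indeed a critical point.
The Hessian of L is constant: H = [[12, 4], [4, 10]].
det(H) = 12·10 − 4² = 104.
det(H) > 0 and tr(H) = 22 > 0, so H is positive definite and the point is a local minimum.

local minimum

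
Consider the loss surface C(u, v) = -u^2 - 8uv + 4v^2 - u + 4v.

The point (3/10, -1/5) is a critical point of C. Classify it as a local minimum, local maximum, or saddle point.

The Hessian of C is constant: H = [[-2, -8], [-8, 8]].
det(H) = (-2)·8 − (-8)² = -80.
Since det(H) < 0, H is indefinite and the critical point is a saddle point.

saddle point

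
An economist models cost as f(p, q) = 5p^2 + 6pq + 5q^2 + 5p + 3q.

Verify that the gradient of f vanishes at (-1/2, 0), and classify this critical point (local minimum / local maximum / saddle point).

∇f = (10p + 6q + 5, 6p + 10q + 3); substituting (-1/2, 0) gives ∇f = (0, 0), so (-1/2, 0) is indeed a critical point.
The Hessian of f is constant: H = [[10, 6], [6, 10]].
det(H) = 10·10 − 6² = 64.
det(H) > 0 and tr(H) = 20 > 0, so H is positive definite and the point is a local minimum.

local minimum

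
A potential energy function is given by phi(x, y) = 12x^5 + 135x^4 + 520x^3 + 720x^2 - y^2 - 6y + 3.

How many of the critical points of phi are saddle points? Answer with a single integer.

phi separates as a function of x plus a function of y, so ∇phi=0 decouples.
∂phi/∂x = 60x(x + 2)(x + 3)(x + 4) = 0 at x ∈ {-4, -3, -2, 0}; ∂phi/∂y = -2(y + 3) = 0 at y ∈ {-3}.
The Hessian is diagonal: diag(phi_xx, phi_yy). Second derivatives: phi_xx(-4)=-480, phi_xx(-3)=180, phi_xx(-2)=-240, phi_xx(0)=1440; phi_yy(-3)=-2.
Saddle points occur where the two diagonal entries have opposite signs: (-3, -3), (0, -3). Count: 2.

2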